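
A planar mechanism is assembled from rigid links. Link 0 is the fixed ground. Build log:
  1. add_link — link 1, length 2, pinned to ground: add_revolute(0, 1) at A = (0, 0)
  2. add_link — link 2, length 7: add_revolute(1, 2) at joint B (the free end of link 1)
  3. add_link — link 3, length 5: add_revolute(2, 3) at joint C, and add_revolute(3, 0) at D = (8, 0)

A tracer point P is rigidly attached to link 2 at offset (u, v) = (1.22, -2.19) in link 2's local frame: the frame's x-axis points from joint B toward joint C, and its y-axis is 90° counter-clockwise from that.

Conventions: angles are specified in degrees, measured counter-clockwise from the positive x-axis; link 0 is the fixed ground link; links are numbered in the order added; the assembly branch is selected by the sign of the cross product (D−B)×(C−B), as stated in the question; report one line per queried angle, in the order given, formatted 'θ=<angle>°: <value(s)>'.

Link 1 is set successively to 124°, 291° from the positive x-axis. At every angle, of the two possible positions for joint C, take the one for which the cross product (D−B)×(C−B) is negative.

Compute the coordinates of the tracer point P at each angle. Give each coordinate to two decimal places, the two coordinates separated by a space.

A=(0,0), D=(8.00,0)
θ=124°: B = A + 2.00·(cos124°, sin124°) = (-1.1184, 1.6581)
θ=124°: |BD| = 9.2679
θ=124°: circle(B,7.00) ∩ circle(D,5.00): a=5.9287, h=3.7216
θ=124°:   candidates: C₊=(5.3805,4.2589) cross=34.491; C₋=(4.0489,-3.0641) cross=-34.491
θ=124°:   branch - wants cross < 0 → take C=(4.0489,-3.0641) (cross=-34.491)
θ=124°: ex = (C−B)/|BC| = (0.7382,-0.6746); ey = (0.6746,0.7382)
θ=124°: P = B + 1.22·ex + -2.19·ey = (-1.6952,-0.7816)
θ=291°: B = A + 2.00·(cos291°, sin291°) = (0.7167, -1.8672)
θ=291°: |BD| = 7.5188
θ=291°: circle(B,7.00) ∩ circle(D,5.00): a=5.3554, h=4.5077
θ=291°:   candidates: C₊=(4.7850,3.8293) cross=33.893; C₋=(7.0238,-4.9038) cross=-33.893
θ=291°:   branch - wants cross < 0 → take C=(7.0238,-4.9038) (cross=-33.893)
θ=291°: ex = (C−B)/|BC| = (0.9010,-0.4338); ey = (0.4338,0.9010)
θ=291°: P = B + 1.22·ex + -2.19·ey = (0.8659,-4.3696)

θ=124°: -1.70 -0.78
θ=291°: 0.87 -4.37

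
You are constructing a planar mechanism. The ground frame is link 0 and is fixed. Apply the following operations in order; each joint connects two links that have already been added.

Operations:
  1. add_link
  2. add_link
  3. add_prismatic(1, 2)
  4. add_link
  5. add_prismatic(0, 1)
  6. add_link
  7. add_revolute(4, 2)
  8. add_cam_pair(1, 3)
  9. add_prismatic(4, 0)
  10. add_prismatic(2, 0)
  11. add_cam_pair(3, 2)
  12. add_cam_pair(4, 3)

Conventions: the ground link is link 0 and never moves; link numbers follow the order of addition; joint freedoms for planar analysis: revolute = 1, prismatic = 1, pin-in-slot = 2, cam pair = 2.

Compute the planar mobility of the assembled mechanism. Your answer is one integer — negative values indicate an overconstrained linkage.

link 0 = ground. State L|J1|J2 = 1|0|0
+link1  2|0|0
+link2  3|0|0
P(1,2) f=1→J1  3|1|0
+link3  4|1|0
P(0,1) f=1→J1  4|2|0
+link4  5|2|0
R(4,2) f=1→J1  5|3|0
C(1,3) f=2→J2  5|3|1
P(4,0) f=1→J1  5|4|1
P(2,0) f=1→J1  5|5|1
C(3,2) f=2→J2  5|5|2
C(4,3) f=2→J2  5|5|3
M = 3(5−1)−2·5−3 = 12−10−3 = -1

M = -1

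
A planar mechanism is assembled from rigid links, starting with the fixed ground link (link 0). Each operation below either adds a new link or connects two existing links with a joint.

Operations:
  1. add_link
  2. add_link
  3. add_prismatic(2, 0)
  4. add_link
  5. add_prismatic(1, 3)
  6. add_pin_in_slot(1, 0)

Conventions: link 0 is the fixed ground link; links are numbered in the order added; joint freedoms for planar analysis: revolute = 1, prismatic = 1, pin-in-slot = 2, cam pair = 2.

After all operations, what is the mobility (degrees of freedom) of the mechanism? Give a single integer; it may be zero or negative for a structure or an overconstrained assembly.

L=1 J1=0 J2=0
add link → L=2 J1=0 J2=0
add link → L=3 J1=0 J2=0
P@2,0 dof=1 J1 → L=3 J1=1 J2=0
add link → L=4 J1=1 J2=0
P@1,3 dof=1 J1 → L=4 J1=2 J2=0
PS@1,0 dof=2 J2 → L=4 J1=2 J2=1
M=3(L−1)−2J1−J2=3·3−2·2−1=4

M = 4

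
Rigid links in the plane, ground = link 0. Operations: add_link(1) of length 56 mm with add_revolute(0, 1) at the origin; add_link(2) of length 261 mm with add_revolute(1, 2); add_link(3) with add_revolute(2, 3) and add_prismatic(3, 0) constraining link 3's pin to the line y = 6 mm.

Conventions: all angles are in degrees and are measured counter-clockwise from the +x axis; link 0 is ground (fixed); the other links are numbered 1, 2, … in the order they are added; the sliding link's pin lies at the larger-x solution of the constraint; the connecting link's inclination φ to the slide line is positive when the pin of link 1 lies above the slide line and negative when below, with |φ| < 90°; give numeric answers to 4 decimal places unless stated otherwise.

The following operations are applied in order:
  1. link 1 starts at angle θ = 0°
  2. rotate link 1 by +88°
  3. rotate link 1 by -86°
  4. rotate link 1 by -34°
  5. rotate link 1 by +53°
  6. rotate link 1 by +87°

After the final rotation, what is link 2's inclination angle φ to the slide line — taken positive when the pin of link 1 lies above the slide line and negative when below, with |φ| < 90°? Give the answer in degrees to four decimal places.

geometry: r = 56 mm, L = 261 mm, e = 6 mm; θ starts at 0°
rotate link 1 by +88°: θ ← 0° +88° = 88°
rotate link 1 by -86°: θ ← 88° -86° = 2°
rotate link 1 by -34°: θ ← 2° -34° = -32°
rotate link 1 by +53°: θ ← -32° +53° = 21°
rotate link 1 by +87°: θ ← 21° +87° = 108°
h = r sin θ − e = 53.259165 − 6 = 47.259165
sin φ = h / L = 47.259165 / 261 = 0.18106960
φ = arcsin(0.18106960) = 10.432067°

10.4321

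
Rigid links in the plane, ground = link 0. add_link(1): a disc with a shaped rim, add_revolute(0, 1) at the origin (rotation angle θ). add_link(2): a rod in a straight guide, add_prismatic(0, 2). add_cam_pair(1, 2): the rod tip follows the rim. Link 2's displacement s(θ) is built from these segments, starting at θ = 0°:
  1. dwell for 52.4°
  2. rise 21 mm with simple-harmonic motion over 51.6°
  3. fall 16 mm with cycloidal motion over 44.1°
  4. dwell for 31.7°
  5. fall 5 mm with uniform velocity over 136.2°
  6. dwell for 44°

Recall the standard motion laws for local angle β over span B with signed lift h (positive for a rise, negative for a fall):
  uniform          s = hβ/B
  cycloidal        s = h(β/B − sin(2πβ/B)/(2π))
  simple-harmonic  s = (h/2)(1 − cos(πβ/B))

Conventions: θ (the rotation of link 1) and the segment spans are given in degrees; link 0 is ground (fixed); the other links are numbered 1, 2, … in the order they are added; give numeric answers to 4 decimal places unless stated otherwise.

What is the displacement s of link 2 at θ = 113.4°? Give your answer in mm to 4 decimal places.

segment 1 (0° to 52.4°, dwell): s unchanged at 0.0000
segment 2 (52.4° to 104°, simple-harmonic, h = 21) is passed completely: s = 0.0000 + (21) = 21.0000
θ = 113.4° falls in segment 3 (104° to 148.1°, cycloidal, h = -16): β = 113.4 − 104 = 9.4°, B = 44.1°; Δs = -16·(0.2132 − sin(2π·0.2132)/(2π)) = -0.9319; s = 21.0000 − 0.9319 = 20.0681

20.0681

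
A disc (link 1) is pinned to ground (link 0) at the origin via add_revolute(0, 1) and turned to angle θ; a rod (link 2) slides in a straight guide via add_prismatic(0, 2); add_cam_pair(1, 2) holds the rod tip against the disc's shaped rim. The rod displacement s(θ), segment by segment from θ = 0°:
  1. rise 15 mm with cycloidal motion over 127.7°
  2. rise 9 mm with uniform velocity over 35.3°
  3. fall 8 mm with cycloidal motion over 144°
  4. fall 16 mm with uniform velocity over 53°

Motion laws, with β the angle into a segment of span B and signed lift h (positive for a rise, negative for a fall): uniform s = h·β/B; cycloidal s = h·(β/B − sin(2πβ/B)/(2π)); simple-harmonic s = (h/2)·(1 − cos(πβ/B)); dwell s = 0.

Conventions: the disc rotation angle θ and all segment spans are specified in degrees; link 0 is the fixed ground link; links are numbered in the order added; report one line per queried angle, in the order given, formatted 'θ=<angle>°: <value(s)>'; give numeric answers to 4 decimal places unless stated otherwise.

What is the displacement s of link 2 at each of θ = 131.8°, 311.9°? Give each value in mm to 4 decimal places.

segment 1 (0° to 127.7°, cycloidal, h = 15) is passed completely: s = 0.0000 + (15) = 15.0000
θ = 131.8° falls in segment 2 (127.7° to 163°, uniform, h = 9): β = 131.8 − 127.7 = 4.1°, B = 35.3°; Δs = 9·4.1/35.3 = 1.0453; s = 15.0000 + 1.0453 = 16.0453
segment 2 (127.7° to 163°, uniform, h = 9) is passed completely: s = 15.0000 + (9) = 24.0000
segment 3 (163° to 307°, cycloidal, h = -8) is passed completely: s = 24.0000 + (-8) = 16.0000
θ = 311.9° falls in segment 4 (307° to 360°, uniform, h = -16): β = 311.9 − 307 = 4.9°, B = 53°; Δs = -16·4.9/53 = -1.4792; s = 16.0000 − 1.4792 = 14.5208

θ=131.8°: 16.0453
θ=311.9°: 14.5208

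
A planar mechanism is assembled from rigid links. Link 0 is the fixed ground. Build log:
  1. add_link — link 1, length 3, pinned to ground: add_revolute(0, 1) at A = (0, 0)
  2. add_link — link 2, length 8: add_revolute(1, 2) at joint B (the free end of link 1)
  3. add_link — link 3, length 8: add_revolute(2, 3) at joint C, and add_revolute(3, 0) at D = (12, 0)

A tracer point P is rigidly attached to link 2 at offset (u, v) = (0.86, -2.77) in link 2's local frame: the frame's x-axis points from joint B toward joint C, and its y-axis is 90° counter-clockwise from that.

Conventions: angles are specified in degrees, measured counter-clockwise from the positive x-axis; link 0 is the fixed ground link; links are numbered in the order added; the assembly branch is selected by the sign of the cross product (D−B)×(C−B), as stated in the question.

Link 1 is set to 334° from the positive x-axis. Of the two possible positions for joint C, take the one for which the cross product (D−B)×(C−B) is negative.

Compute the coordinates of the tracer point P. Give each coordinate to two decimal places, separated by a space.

A=(0,0), D=(12.00,0)
B = A + 3.00·(cos334°, sin334°) = (2.6964, -1.3151)
|BD| = 9.3961
circle(B,8.00) ∩ circle(D,8.00): a=4.6981, h=6.4752
  candidates: C₊=(6.4419,5.7539) cross=60.842; C₋=(8.2545,-7.0690) cross=-60.842
  branch - wants cross < 0 → take C=(8.2545,-7.0690) (cross=-60.842)
ex = (C−B)/|BC| = (0.6948,-0.7192); ey = (0.7192,0.6948)
P = B + 0.86·ex + -2.77·ey = (1.3016,-3.8582)

1.30 -3.86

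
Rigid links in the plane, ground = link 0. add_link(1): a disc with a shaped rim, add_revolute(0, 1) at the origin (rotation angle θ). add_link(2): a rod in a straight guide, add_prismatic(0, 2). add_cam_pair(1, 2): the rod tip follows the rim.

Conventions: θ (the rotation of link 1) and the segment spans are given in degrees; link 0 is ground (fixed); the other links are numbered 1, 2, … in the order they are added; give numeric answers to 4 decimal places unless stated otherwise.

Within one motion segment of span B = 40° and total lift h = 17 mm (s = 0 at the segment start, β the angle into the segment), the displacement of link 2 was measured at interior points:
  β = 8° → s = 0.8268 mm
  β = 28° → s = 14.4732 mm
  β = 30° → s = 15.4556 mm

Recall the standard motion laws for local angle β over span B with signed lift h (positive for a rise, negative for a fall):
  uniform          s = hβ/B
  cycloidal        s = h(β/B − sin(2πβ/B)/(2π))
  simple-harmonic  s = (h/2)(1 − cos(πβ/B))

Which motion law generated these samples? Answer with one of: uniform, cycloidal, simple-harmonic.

candidates at β/B = r: uniform s = h·r (linear in β); cycloidal s = h·(r − sin(2πr)/(2π)); simple-harmonic s = (h/2)(1 − cos(πr))
β=8°: printed 0.8268 | uniform 3.4000, cycloidal 0.8268, simple-harmonic 1.6234
β=28°: printed 14.4732 | uniform 11.9000, cycloidal 14.4732, simple-harmonic 13.4962
β=30°: printed 15.4556 | uniform 12.7500, cycloidal 15.4556, simple-harmonic 14.5104
only one law matches every sample → cycloidal

cycloidal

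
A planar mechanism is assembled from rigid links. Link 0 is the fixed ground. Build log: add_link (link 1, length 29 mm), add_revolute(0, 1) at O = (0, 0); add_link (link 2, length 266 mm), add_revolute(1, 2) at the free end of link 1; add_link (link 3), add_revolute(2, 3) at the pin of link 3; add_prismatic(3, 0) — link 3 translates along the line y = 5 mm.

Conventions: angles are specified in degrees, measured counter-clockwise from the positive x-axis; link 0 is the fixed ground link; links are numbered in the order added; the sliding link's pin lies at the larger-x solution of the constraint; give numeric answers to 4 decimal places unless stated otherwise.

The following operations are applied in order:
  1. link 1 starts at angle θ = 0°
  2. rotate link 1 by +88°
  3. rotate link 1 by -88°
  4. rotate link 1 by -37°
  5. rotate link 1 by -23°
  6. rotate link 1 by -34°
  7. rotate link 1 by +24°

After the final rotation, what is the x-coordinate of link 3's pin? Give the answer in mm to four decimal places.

geometry: r = 29 mm, L = 266 mm, e = 5 mm; θ starts at 0°
rotate link 1 by +88°: θ ← 0° +88° = 88°
rotate link 1 by -88°: θ ← 88° -88° = 0°
rotate link 1 by -37°: θ ← 0° -37° = -37°
rotate link 1 by -23°: θ ← -37° -23° = -60°
rotate link 1 by -34°: θ ← -60° -34° = -94°
rotate link 1 by +24°: θ ← -94° +24° = -70°
crank pin P = (r cos θ, r sin θ) = (9.918584, -27.251086)
h = r sin θ − e = -27.251086 − 5 = -32.251086
x = r cos θ + √(L² − h²) = 9.918584 + 264.037625 = 273.956209

273.9562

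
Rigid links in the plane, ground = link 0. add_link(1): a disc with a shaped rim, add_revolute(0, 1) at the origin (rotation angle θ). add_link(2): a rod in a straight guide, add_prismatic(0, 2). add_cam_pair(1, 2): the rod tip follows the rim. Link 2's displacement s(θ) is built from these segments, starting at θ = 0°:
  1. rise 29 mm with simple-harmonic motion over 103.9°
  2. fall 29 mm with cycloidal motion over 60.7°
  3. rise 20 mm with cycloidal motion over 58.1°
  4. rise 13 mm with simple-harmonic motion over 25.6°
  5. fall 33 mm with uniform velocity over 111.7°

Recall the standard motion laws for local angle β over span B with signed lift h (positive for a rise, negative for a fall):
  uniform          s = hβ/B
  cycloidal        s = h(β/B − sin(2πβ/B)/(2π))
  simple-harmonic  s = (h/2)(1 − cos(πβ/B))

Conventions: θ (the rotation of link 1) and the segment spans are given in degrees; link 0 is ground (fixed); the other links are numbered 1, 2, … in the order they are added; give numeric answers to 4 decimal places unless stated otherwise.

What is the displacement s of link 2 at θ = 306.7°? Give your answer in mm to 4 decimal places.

segment 1 (0° to 103.9°, simple-harmonic, h = 29) is passed completely: s = 0.0000 + (29) = 29.0000
segment 2 (103.9° to 164.6°, cycloidal, h = -29) is passed completely: s = 29.0000 + (-29) = 0.0000
segment 3 (164.6° to 222.7°, cycloidal, h = 20) is passed completely: s = 0.0000 + (20) = 20.0000
segment 4 (222.7° to 248.3°, simple-harmonic, h = 13) is passed completely: s = 20.0000 + (13) = 33.0000
θ = 306.7° falls in segment 5 (248.3° to 360°, uniform, h = -33): β = 306.7 − 248.3 = 58.4°, B = 111.7°; Δs = -33·58.4/111.7 = -17.2534; s = 33.0000 − 17.2534 = 15.7466

15.7466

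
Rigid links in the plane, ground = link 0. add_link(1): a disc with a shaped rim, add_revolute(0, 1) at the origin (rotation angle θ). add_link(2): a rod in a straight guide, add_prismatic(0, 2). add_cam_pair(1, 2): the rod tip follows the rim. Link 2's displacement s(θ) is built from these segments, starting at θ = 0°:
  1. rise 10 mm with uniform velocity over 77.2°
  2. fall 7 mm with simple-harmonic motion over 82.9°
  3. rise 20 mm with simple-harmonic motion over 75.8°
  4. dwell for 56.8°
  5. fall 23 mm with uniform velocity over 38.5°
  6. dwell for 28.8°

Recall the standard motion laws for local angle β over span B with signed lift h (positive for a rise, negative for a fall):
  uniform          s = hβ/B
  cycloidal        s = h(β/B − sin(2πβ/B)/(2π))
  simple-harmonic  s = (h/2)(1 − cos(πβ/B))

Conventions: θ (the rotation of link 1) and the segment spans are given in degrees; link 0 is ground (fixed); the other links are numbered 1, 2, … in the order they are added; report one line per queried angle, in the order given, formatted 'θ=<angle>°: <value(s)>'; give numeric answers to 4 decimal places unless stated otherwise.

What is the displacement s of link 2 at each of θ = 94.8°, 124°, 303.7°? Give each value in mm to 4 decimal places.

segment 1 (0° to 77.2°, uniform, h = 10) is passed completely: s = 0.0000 + (10) = 10.0000
θ = 94.8° falls in segment 2 (77.2° to 160.1°, simple-harmonic, h = -7): β = 94.8 − 77.2 = 17.6°, B = 82.9°; Δs = -7/2·(1 − cos(π·0.2123)) = -0.7501; s = 10.0000 − 0.7501 = 9.2499
θ = 124° falls in segment 2 (77.2° to 160.1°, simple-harmonic, h = -7): β = 124 − 77.2 = 46.8°, B = 82.9°; Δs = -7/2·(1 − cos(π·0.5645)) = -4.2048; s = 10.0000 − 4.2048 = 5.7952
segment 2 (77.2° to 160.1°, simple-harmonic, h = -7) is passed completely: s = 10.0000 + (-7) = 3.0000
segment 3 (160.1° to 235.9°, simple-harmonic, h = 20) is passed completely: s = 3.0000 + (20) = 23.0000
segment 4 (235.9° to 292.7°, dwell): s unchanged at 23.0000
θ = 303.7° falls in segment 5 (292.7° to 331.2°, uniform, h = -23): β = 303.7 − 292.7 = 11°, B = 38.5°; Δs = -23·11/38.5 = -6.5714; s = 23.0000 − 6.5714 = 16.4286

θ=94.8°: 9.2499
θ=124°: 5.7952
θ=303.7°: 16.4286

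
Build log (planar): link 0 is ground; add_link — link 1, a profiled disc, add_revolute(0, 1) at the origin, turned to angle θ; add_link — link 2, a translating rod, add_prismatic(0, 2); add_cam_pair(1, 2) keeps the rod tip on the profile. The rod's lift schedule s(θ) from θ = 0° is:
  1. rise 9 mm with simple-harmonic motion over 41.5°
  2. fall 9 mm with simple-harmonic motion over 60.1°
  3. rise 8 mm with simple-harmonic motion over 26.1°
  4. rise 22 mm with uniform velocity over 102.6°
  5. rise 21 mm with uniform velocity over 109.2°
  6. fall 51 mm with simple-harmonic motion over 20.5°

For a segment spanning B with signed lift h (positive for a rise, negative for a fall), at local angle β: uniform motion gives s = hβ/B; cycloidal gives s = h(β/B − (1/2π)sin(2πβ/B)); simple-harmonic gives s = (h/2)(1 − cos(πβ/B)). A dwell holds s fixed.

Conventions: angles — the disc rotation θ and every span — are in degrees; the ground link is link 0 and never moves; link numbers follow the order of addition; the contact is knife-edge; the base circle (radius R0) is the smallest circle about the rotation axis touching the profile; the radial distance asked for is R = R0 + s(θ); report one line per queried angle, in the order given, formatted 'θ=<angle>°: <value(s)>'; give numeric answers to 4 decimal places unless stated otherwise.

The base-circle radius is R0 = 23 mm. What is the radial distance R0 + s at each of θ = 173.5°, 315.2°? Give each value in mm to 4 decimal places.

seg 1 [0°–41.5°] simple-harmonic, h=9: full span → s += 9 → s = 9.0000
seg 2 [41.5°–101.6°] simple-harmonic, h=-9: full span → s += -9 → s = 0.0000
seg 3 [101.6°–127.7°] simple-harmonic, h=8: full span → s += 8 → s = 8.0000
seg 4 [127.7°–230.3°] uniform, h=22: θ=173.5° here. β=45.8, B=102.6. 22·45.8/102.6 = 9.8207 → s = 17.8207
seg 4 [127.7°–230.3°] uniform, h=22: full span → s += 22 → s = 30.0000
seg 5 [230.3°–339.5°] uniform, h=21: θ=315.2° here. β=84.9, B=109.2. 21·84.9/109.2 = 16.3269 → s = 46.3269
θ=173.5°: R = R0 + s = 23 + 17.8207 = 40.8207
θ=315.2°: R = R0 + s = 23 + 46.3269 = 69.3269

θ=173.5°: 40.8207
θ=315.2°: 69.3269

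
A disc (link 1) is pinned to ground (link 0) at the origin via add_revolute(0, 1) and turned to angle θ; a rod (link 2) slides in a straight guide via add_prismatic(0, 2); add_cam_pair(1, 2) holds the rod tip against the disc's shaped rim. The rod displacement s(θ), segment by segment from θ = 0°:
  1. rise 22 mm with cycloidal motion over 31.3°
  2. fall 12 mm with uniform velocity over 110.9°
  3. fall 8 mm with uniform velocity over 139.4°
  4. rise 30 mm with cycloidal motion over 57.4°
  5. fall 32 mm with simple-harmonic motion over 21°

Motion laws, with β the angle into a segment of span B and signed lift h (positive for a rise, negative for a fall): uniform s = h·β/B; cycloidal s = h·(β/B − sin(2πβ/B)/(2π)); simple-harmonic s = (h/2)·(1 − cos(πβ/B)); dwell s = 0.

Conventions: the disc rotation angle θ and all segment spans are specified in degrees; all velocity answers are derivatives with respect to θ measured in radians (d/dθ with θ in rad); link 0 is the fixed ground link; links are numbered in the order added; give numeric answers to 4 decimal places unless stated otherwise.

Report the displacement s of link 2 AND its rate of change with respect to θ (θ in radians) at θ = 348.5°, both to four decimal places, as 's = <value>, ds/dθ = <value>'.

segment 1 (0° to 31.3°, cycloidal, h = 22) is passed completely: s = 0.0000 + (22) = 22.0000
segment 2 (31.3° to 142.2°, uniform, h = -12) is passed completely: s = 22.0000 + (-12) = 10.0000
segment 3 (142.2° to 281.6°, uniform, h = -8) is passed completely: s = 10.0000 + (-8) = 2.0000
segment 4 (281.6° to 339°, cycloidal, h = 30) is passed completely: s = 2.0000 + (30) = 32.0000
θ = 348.5° falls in segment 5 (339° to 360°, simple-harmonic, h = -32): β = 348.5 − 339 = 9.5°, B = 21°; Δs = -32/2·(1 − cos(π·0.4524)) = -13.6153; s = 32.0000 − 13.6153 = 18.3847
velocity in seg [339°–360°] (simple-harmonic), θ in radians: β = 9.5° = 0.1658 rad, B = 21° = 0.3665 rad; ds/dθ = (πh/(2B)) sin(πβ/B) = (π·(-32)/(2·0.3665)) sin(π·0.4524) = -135.611085 mm/rad

s = 18.3847, ds/dθ = -135.6111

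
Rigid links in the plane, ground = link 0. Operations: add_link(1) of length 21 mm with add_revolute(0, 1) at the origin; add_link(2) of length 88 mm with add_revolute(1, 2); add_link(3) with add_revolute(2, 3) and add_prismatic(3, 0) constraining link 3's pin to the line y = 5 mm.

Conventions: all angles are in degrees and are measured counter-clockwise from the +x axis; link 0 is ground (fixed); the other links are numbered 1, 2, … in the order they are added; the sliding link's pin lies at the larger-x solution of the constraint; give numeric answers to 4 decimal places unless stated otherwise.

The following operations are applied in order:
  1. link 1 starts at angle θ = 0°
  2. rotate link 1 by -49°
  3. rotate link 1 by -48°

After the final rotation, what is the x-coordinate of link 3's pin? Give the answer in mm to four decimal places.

geometry: r = 21 mm, L = 88 mm, e = 5 mm; θ starts at 0°
rotate link 1 by -49°: θ ← 0° -49° = -49°
rotate link 1 by -48°: θ ← -49° -48° = -97°
crank pin P = (r cos θ, r sin θ) = (-2.559256, -20.843469)
h = r sin θ − e = -20.843469 − 5 = -25.843469
x = r cos θ + √(L² − h²) = -2.559256 + 84.119648 = 81.560391

81.5604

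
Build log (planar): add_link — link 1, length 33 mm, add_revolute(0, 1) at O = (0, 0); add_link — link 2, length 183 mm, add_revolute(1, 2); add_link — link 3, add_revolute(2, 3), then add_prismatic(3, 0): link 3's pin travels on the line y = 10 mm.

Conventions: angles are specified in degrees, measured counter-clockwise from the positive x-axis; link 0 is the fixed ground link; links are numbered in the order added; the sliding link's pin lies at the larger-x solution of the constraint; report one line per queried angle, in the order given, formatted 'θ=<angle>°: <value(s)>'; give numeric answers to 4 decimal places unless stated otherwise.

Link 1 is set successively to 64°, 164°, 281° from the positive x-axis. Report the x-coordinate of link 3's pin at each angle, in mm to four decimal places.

geometry: r = 33 mm, L = 183 mm, e = 10 mm
θ=64°: crank pin P = (r cos θ, r sin θ) = (14.466248, 29.660204)
θ=64°: h = r sin θ − e = 29.660204 − 10 = 19.660204
θ=64°: x = r cos θ + √(L² − h²) = 14.466248 + 181.940860 = 196.407107
θ=164°: crank pin P = (r cos θ, r sin θ) = (-31.721636, 9.096033)
θ=164°: h = r sin θ − e = 9.096033 − 10 = -0.903967
θ=164°: x = r cos θ + √(L² − h²) = -31.721636 + 182.997767 = 151.276131
θ=281°: crank pin P = (r cos θ, r sin θ) = (6.296697, -32.393697)
θ=281°: h = r sin θ − e = -32.393697 − 10 = -42.393697
θ=281°: x = r cos θ + √(L² − h²) = 6.296697 + 178.021837 = 184.318534

θ=64°: 196.4071
θ=164°: 151.2761
θ=281°: 184.3185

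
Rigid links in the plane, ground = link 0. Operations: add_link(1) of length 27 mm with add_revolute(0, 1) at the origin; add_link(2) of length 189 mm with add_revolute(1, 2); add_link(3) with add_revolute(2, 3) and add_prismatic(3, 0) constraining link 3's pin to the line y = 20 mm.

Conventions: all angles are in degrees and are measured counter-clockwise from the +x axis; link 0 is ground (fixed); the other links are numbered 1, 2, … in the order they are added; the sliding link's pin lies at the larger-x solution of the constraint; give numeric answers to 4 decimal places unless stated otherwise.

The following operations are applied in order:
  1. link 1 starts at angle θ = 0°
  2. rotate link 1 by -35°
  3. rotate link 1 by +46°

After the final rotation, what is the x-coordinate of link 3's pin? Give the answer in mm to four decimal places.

geometry: r = 27 mm, L = 189 mm, e = 20 mm; θ starts at 0°
rotate link 1 by -35°: θ ← 0° -35° = -35°
rotate link 1 by +46°: θ ← -35° +46° = 11°
crank pin P = (r cos θ, r sin θ) = (26.503934, 5.151843)
h = r sin θ − e = 5.151843 − 20 = -14.848157
x = r cos θ + √(L² − h²) = 26.503934 + 188.415849 = 214.919783

214.9198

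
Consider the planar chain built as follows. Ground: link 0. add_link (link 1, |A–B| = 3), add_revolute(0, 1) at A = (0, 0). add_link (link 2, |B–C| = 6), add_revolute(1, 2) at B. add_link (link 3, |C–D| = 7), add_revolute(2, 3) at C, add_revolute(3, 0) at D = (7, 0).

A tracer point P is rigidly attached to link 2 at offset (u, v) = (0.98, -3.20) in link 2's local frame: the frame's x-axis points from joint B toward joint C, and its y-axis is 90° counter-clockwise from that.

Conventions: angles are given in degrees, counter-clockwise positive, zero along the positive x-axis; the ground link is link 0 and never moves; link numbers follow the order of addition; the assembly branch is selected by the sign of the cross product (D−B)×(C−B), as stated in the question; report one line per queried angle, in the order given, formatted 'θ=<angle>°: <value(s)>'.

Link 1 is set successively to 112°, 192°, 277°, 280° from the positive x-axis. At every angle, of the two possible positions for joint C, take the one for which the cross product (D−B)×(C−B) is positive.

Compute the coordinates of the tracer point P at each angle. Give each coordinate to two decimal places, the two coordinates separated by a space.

A=(0,0), D=(7.00,0)
θ=112°: B = A + 3.00·(cos112°, sin112°) = (-1.1238, 2.7816)
θ=112°: |BD| = 8.5868
θ=112°: circle(B,6.00) ∩ circle(D,7.00): a=3.5364, h=4.8470
θ=112°:   candidates: C₊=(3.7920,6.2217) cross=41.621; C₋=(0.6518,-2.9497) cross=-41.621
θ=112°:   branch + wants cross > 0 → take C=(3.7920,6.2217) (cross=41.621)
θ=112°: ex = (C−B)/|BC| = (0.8193,0.5734); ey = (-0.5734,0.8193)
θ=112°: P = B + 0.98·ex + -3.20·ey = (1.5138,0.7216)
θ=192°: B = A + 3.00·(cos192°, sin192°) = (-2.9344, -0.6237)
θ=192°: |BD| = 9.9540
θ=192°: circle(B,6.00) ∩ circle(D,7.00): a=4.3240, h=4.1597
θ=192°:   candidates: C₊=(1.1204,3.7987) cross=41.406; C₋=(1.6417,-4.5043) cross=-41.406
θ=192°:   branch + wants cross > 0 → take C=(1.1204,3.7987) (cross=41.406)
θ=192°: ex = (C−B)/|BC| = (0.6758,0.7371); ey = (-0.7371,0.6758)
θ=192°: P = B + 0.98·ex + -3.20·ey = (0.0865,-2.0640)
θ=277°: B = A + 3.00·(cos277°, sin277°) = (0.3656, -2.9776)
θ=277°: |BD| = 7.2720
θ=277°: circle(B,6.00) ∩ circle(D,7.00): a=2.7421, h=5.3367
θ=277°:   candidates: C₊=(0.6821,3.0140) cross=38.809; C₋=(5.0525,-6.7236) cross=-38.809
θ=277°:   branch + wants cross > 0 → take C=(0.6821,3.0140) (cross=38.809)
θ=277°: ex = (C−B)/|BC| = (0.0528,0.9986); ey = (-0.9986,0.0528)
θ=277°: P = B + 0.98·ex + -3.20·ey = (3.6128,-2.1678)
θ=280°: B = A + 3.00·(cos280°, sin280°) = (0.5209, -2.9544)
θ=280°: |BD| = 7.1209
θ=280°: circle(B,6.00) ∩ circle(D,7.00): a=2.6476, h=5.3842
θ=280°:   candidates: C₊=(0.6960,3.0430) cross=38.340; C₋=(5.1638,-6.7549) cross=-38.340
θ=280°:   branch + wants cross > 0 → take C=(0.6960,3.0430) (cross=38.340)
θ=280°: ex = (C−B)/|BC| = (0.0292,0.9996); ey = (-0.9996,0.0292)
θ=280°: P = B + 0.98·ex + -3.20·ey = (3.7482,-2.0682)

θ=112°: 1.51 0.72
θ=192°: 0.09 -2.06
θ=277°: 3.61 -2.17
θ=280°: 3.75 -2.07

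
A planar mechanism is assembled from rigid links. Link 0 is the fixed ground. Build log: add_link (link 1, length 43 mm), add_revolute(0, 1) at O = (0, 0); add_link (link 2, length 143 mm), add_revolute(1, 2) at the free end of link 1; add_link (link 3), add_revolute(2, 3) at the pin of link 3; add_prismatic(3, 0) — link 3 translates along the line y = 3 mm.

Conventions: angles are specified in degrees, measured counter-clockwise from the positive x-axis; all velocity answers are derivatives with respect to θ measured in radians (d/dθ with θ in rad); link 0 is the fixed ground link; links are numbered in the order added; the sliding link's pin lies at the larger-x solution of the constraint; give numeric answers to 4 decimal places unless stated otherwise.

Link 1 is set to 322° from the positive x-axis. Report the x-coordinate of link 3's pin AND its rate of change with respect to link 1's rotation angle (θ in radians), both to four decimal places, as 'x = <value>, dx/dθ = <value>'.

geometry: r = 43 mm, L = 143 mm, e = 3 mm
crank pin P = (r cos θ, r sin θ) = (33.884462, -26.473443)
h = r sin θ − e = -26.473443 − 3 = -29.473443
x = r cos θ + √(L² − h²) = 33.884462 + 139.929683 = 173.814145
dx/dθ = −r sin θ − h·r cos θ/√(L² − h²) (θ in radians; h = -29.473443) = 33.610541

x = 173.8141, dx/dθ = 33.6105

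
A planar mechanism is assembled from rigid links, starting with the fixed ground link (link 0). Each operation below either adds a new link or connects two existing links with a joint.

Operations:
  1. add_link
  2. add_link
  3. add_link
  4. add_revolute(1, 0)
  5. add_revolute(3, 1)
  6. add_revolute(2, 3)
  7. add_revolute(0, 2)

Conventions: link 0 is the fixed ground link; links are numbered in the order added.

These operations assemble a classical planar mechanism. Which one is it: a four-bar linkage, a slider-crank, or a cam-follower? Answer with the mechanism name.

links: 4 (incl. ground); joints: 4 revolute, 0 prismatic, 0 higher (cam) pair, forming one closed loop
4 links in a single 4R loop → four-bar linkage

four-bar linkage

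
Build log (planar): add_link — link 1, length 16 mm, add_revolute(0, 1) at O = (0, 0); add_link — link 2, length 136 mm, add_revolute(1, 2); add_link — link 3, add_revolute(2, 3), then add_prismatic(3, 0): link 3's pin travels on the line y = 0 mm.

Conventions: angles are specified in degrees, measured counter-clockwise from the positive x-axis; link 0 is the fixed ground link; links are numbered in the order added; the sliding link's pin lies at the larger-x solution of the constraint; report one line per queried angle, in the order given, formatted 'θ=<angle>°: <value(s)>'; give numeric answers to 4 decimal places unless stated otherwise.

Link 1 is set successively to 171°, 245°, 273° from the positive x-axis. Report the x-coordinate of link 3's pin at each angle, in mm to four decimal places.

geometry: r = 16 mm, L = 136 mm, e = 0 mm
θ=171°: crank pin P = (r cos θ, r sin θ) = (-15.803013, 2.502951)
θ=171°: h = r sin θ − e = 2.502951 − 0 = 2.502951
θ=171°: x = r cos θ + √(L² − h²) = -15.803013 + 135.976966 = 120.173952
θ=245°: crank pin P = (r cos θ, r sin θ) = (-6.761892, -14.500925)
θ=245°: h = r sin θ − e = -14.500925 − 0 = -14.500925
θ=245°: x = r cos θ + √(L² − h²) = -6.761892 + 135.224714 = 128.462821
θ=273°: crank pin P = (r cos θ, r sin θ) = (0.837375, -15.978073)
θ=273°: h = r sin θ − e = -15.978073 − 0 = -15.978073
θ=273°: x = r cos θ + √(L² − h²) = 0.837375 + 135.058140 = 135.895515

θ=171°: 120.1740
θ=245°: 128.4628
θ=273°: 135.8955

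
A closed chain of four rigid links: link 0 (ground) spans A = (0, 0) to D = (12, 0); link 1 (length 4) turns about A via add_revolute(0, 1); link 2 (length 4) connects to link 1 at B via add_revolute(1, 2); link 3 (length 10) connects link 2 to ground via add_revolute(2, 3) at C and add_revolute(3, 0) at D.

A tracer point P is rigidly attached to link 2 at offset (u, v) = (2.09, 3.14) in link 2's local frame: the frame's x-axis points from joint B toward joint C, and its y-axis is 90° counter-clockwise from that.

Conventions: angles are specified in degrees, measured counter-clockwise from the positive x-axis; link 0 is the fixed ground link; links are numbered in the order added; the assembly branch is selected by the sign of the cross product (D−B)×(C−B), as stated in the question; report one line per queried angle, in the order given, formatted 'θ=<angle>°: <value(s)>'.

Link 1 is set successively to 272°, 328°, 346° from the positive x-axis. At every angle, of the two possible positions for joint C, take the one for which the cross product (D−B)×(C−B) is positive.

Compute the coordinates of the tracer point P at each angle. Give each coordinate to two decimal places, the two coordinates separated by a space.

A=(0,0), D=(12.00,0)
θ=272°: B = A + 4.00·(cos272°, sin272°) = (0.1396, -3.9976)
θ=272°: |BD| = 12.5160
θ=272°: circle(B,4.00) ∩ circle(D,10.00): a=2.9023, h=2.7526
θ=272°:   candidates: C₊=(2.0107,-0.4622) cross=34.451; C₋=(3.7690,-5.6790) cross=-34.451
θ=272°:   branch + wants cross > 0 → take C=(2.0107,-0.4622) (cross=34.451)
θ=272°: ex = (C−B)/|BC| = (0.4678,0.8838); ey = (-0.8838,0.4678)
θ=272°: P = B + 2.09·ex + 3.14·ey = (-1.6580,-0.6815)
θ=328°: B = A + 4.00·(cos328°, sin328°) = (3.3922, -2.1197)
θ=328°: |BD| = 8.8650
θ=328°: circle(B,4.00) ∩ circle(D,10.00): a=-0.3053, h=3.9883
θ=328°:   candidates: C₊=(2.1421,1.6800) cross=35.356; C₋=(4.0494,-6.0653) cross=-35.356
θ=328°:   branch + wants cross > 0 → take C=(2.1421,1.6800) (cross=35.356)
θ=328°: ex = (C−B)/|BC| = (-0.3125,0.9499); ey = (-0.9499,-0.3125)
θ=328°: P = B + 2.09·ex + 3.14·ey = (-0.2437,-1.1157)
θ=346°: B = A + 4.00·(cos346°, sin346°) = (3.8812, -0.9677)
θ=346°: |BD| = 8.1763
θ=346°: circle(B,4.00) ∩ circle(D,10.00): a=-1.0487, h=3.8601
θ=346°:   candidates: C₊=(2.3830,2.7412) cross=31.561; C₋=(3.2967,-4.9248) cross=-31.561
θ=346°:   branch + wants cross > 0 → take C=(2.3830,2.7412) (cross=31.561)
θ=346°: ex = (C−B)/|BC| = (-0.3745,0.9272); ey = (-0.9272,-0.3745)
θ=346°: P = B + 2.09·ex + 3.14·ey = (0.1870,-0.2059)

θ=272°: -1.66 -0.68
θ=328°: -0.24 -1.12
θ=346°: 0.19 -0.21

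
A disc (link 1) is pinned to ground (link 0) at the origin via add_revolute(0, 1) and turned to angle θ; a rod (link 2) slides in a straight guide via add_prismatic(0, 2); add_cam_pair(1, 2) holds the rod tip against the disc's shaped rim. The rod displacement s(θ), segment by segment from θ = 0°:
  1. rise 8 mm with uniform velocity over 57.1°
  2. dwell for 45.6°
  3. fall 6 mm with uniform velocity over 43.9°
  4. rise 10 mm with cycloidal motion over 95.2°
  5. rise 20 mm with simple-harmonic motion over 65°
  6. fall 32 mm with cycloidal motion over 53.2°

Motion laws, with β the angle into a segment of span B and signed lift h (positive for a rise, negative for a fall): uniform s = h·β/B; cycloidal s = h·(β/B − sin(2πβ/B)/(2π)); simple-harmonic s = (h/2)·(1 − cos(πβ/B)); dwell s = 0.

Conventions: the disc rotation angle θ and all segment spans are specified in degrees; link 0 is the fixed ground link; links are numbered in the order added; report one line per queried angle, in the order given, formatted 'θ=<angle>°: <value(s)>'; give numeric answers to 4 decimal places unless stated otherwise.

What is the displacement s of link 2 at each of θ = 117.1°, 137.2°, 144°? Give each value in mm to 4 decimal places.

segment 1 (0° to 57.1°, uniform, h = 8) is passed completely: s = 0.0000 + (8) = 8.0000
segment 2 (57.1° to 102.7°, dwell): s unchanged at 8.0000
θ = 117.1° falls in segment 3 (102.7° to 146.6°, uniform, h = -6): β = 117.1 − 102.7 = 14.4°, B = 43.9°; Δs = -6·14.4/43.9 = -1.9681; s = 8.0000 − 1.9681 = 6.0319
θ = 137.2° falls in segment 3 (102.7° to 146.6°, uniform, h = -6): β = 137.2 − 102.7 = 34.5°, B = 43.9°; Δs = -6·34.5/43.9 = -4.7153; s = 8.0000 − 4.7153 = 3.2847
θ = 144° falls in segment 3 (102.7° to 146.6°, uniform, h = -6): β = 144 − 102.7 = 41.3°, B = 43.9°; Δs = -6·41.3/43.9 = -5.6446; s = 8.0000 − 5.6446 = 2.3554

θ=117.1°: 6.0319
θ=137.2°: 3.2847
θ=144°: 2.3554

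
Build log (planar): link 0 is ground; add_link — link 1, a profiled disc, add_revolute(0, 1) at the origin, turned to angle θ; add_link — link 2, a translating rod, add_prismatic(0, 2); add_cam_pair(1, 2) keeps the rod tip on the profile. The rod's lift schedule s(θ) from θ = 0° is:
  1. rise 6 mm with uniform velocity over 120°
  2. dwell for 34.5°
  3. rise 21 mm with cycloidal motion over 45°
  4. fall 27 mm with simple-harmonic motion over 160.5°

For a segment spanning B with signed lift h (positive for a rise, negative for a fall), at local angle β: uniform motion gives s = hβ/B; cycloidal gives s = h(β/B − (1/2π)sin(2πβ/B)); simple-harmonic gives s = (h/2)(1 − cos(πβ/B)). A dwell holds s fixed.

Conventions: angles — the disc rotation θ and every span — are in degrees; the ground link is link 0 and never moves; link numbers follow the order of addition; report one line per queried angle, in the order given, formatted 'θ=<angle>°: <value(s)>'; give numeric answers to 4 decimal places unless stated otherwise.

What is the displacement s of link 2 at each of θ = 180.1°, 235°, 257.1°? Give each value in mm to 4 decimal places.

seg 1 [0°–120°] uniform, h=6: full span → s += 6 → s = 6.0000
seg 2 [120°–154.5°] dwell: s stays 6.0000
seg 3 [154.5°–199.5°] cycloidal, h=21: θ=180.1° here. β=25.6, B=45. 21·(0.5689 − sin(2π·0.5689)/(2π)) = 13.3486 → s = 19.3486
seg 3 [154.5°–199.5°] cycloidal, h=21: full span → s += 21 → s = 27.0000
seg 4 [199.5°–360°] simple-harmonic, h=-27: θ=235° here. β=35.5, B=160.5. -27/2·(1 − cos(π·0.2212)) = -3.1301 → s = 23.8699
seg 4 [199.5°–360°] simple-harmonic, h=-27: θ=257.1° here. β=57.6, B=160.5. -27/2·(1 − cos(π·0.3589)) = -7.7090 → s = 19.2910

θ=180.1°: 19.3486
θ=235°: 23.8699
θ=257.1°: 19.2910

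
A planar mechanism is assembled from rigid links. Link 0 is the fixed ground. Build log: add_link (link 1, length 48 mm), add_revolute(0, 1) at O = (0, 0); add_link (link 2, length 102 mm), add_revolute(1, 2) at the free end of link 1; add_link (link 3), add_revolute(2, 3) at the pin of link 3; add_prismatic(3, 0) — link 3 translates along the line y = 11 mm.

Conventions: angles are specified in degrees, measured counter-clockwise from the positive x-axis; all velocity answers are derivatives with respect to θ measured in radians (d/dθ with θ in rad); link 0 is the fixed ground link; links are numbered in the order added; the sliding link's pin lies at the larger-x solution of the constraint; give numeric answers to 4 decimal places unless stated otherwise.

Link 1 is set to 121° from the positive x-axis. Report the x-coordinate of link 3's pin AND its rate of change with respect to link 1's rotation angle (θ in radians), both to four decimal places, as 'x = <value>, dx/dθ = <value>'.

geometry: r = 48 mm, L = 102 mm, e = 11 mm
crank pin P = (r cos θ, r sin θ) = (-24.721828, 41.144030)
h = r sin θ − e = 41.144030 − 11 = 30.144030
x = r cos θ + √(L² − h²) = -24.721828 + 97.444022 = 72.722194
dx/dθ = −r sin θ − h·r cos θ/√(L² − h²) (θ in radians; h = 30.144030) = -33.496404

x = 72.7222, dx/dθ = -33.4964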